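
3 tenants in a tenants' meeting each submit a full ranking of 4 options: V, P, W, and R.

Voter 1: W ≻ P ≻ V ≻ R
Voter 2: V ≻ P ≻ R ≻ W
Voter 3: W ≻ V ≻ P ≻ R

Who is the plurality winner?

First-place vote totals:
  V: 1
  P: 0
  W: 2
  R: 0
W has the most first-place votes.

W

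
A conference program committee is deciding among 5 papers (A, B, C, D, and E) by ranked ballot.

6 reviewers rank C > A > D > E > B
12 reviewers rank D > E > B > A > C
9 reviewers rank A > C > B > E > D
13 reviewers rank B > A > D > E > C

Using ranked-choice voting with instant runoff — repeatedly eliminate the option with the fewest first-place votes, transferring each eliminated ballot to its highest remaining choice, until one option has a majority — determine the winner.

B

Round 1: B 13, D 12, A 9, C 6, E 0. E has the fewest and is eliminated.
Round 2: B 13, D 12, A 9, C 6. C has the fewest and is eliminated.
Round 3: A 15, B 13, D 12. D has the fewest and is eliminated.
Round 4: B 25, A 15. B has a majority.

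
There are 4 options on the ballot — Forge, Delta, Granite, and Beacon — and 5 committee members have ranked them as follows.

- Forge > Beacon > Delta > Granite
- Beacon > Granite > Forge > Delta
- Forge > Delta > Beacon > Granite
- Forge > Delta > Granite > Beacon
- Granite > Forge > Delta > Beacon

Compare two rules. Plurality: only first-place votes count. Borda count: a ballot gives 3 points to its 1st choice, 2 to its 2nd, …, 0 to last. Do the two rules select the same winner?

Plurality first-place counts: Forge 3, Delta 0, Granite 1, Beacon 1 → Forge.
Borda totals: Forge 12, Delta 6, Granite 6, Beacon 6 → Forge.
The two rules agree on Forge.

Yes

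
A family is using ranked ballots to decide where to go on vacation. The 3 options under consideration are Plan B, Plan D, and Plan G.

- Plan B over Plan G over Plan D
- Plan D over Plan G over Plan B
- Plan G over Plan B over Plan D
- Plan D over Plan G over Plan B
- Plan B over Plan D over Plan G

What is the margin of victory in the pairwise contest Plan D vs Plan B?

Ballots ranking Plan D above Plan B: 2.
Ballots ranking Plan B above Plan D: 3.
Plan B wins 3–2, a margin of 1.

1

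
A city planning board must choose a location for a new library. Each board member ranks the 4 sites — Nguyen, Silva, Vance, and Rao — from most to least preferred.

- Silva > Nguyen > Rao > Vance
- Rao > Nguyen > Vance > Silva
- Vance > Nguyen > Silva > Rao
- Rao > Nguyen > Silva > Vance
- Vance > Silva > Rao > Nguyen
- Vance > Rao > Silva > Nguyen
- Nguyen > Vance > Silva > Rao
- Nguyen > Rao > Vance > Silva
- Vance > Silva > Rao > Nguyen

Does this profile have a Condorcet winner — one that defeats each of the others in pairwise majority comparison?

Head-to-head results (9 voters total):
Nguyen vs Silva: Nguyen wins 5–4.
Nguyen vs Vance: Nguyen wins 5–4.
Nguyen vs Rao: Rao wins 5–4.
Silva vs Vance: Vance wins 7–2.
Silva vs Rao: Silva wins 5–4.
Vance vs Rao: Vance wins 5–4.
No candidate beats all others: Nguyen beats Silva beats Rao beats Nguyen, a majority cycle.

No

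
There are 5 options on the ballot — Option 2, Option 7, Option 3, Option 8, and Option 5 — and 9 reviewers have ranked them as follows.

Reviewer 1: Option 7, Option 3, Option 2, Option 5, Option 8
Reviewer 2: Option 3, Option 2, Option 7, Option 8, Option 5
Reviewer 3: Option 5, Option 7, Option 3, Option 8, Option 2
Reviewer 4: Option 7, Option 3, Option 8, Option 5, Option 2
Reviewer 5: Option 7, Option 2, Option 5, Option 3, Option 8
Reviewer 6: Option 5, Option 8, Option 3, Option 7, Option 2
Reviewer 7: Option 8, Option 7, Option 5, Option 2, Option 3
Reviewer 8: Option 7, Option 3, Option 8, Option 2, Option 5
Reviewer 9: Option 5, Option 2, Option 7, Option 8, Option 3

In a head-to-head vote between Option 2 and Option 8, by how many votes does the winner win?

1

Ballots ranking Option 2 above Option 8: 4.
Ballots ranking Option 8 above Option 2: 5.
Option 8 wins 5–4, a margin of 1.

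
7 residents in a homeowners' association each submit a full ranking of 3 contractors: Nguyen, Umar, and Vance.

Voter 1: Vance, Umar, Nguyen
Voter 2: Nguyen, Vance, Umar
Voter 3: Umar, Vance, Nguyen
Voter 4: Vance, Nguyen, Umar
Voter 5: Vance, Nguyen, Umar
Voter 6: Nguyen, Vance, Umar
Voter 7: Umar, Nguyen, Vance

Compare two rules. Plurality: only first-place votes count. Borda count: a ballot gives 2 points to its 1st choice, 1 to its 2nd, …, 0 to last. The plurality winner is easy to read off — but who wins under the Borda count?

Plurality first-place counts: Nguyen 2, Umar 2, Vance 3 → Vance.
Borda totals: Nguyen 7, Umar 5, Vance 9 → Vance.

Vance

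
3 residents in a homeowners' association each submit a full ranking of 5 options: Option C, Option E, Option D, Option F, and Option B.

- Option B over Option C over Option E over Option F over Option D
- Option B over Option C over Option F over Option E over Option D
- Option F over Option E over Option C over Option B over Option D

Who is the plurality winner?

First-place vote totals:
  Option C: 0
  Option E: 0
  Option D: 0
  Option F: 1
  Option B: 2
Option B has the most first-place votes.

Option B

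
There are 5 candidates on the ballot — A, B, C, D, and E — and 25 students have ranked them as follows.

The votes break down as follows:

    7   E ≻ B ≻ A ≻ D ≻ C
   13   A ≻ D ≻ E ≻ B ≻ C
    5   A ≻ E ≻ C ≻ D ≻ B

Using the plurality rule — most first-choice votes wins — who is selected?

First-place vote totals:
  A: 18
  B: 0
  C: 0
  D: 0
  E: 7
A has the most first-place votes.

A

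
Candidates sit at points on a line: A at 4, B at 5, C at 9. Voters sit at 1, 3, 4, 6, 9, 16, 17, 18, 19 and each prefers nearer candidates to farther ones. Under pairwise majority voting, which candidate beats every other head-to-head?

C

With single-peaked preferences on a line, the Condorcet winner is the candidate closest to the median voter.
The median voter (position 9) is closest to C at 9.
Check: C vs B — voters closer to C: 5 of 9.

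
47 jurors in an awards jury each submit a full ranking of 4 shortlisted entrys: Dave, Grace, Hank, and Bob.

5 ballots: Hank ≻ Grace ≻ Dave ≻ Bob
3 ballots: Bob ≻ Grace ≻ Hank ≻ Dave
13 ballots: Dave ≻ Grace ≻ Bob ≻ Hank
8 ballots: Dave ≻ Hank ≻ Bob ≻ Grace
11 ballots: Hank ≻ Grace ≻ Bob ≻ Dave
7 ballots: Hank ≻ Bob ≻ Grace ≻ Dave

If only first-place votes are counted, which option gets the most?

Hank

First-place vote totals:
  Dave: 21
  Grace: 0
  Hank: 23
  Bob: 3
Hank has the most first-place votes.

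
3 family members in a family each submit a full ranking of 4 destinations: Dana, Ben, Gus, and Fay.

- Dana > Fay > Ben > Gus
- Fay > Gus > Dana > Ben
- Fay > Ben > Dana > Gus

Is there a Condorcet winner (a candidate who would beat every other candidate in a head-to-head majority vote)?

Yes

Head-to-head results (3 voters total):
Dana vs Ben: Dana wins 2–1.
Dana vs Gus: Dana wins 2–1.
Dana vs Fay: Fay wins 2–1.
Ben vs Gus: Ben wins 2–1.
Ben vs Fay: Fay wins 3–0.
Gus vs Fay: Fay wins 3–0.
Fay beats each rival — Dana (2–1), Ben (3–0), Gus (3–0) — so Fay is the Condorcet winner.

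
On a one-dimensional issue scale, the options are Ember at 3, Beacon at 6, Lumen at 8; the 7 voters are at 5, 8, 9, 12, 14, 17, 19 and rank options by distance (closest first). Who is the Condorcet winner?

With single-peaked preferences on a line, the Condorcet winner is the candidate closest to the median voter.
The median voter (position 12) is closest to Lumen at 8.
Check: Lumen vs Ember — voters closer to Lumen: 6 of 7.

Lumen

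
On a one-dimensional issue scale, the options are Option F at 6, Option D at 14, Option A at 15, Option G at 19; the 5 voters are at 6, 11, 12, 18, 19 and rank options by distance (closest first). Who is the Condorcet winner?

Option D

With single-peaked preferences on a line, the Condorcet winner is the candidate closest to the median voter.
The median voter (position 12) is closest to Option D at 14.
Check: Option D vs Option A — voters closer to Option D: 3 of 5.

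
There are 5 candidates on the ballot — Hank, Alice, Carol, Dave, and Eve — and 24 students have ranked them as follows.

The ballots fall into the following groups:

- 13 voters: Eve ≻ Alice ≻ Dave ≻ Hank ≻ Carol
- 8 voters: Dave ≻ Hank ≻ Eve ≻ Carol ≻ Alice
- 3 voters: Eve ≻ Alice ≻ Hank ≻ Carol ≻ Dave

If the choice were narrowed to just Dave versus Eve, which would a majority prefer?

Eve

Ballots ranking Dave above Eve: 8.
Ballots ranking Eve above Dave: 13+3 = 16.
Eve wins the head-to-head, 16–8.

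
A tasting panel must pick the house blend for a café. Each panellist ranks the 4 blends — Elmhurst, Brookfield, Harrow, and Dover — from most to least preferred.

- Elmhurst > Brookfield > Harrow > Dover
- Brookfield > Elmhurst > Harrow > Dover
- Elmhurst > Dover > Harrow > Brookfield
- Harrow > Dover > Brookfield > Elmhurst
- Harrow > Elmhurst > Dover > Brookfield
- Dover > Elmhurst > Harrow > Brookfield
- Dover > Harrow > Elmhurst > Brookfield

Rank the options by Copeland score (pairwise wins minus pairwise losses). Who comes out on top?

Pairwise results:
  Elmhurst vs Brookfield: Elmhurst wins 5–2.
  Elmhurst vs Harrow: Elmhurst wins 4–3.
  Elmhurst vs Dover: Elmhurst wins 4–3.
  Brookfield vs Harrow: Harrow wins 5–2.
  Brookfield vs Dover: Dover wins 5–2.
  Harrow vs Dover: Harrow wins 4–3.
Copeland scores (wins − losses):
  Elmhurst: 3 − 0 = 3
  Brookfield: 0 − 3 = -3
  Harrow: 2 − 1 = 1
  Dover: 1 − 2 = -1
Elmhurst has the best Copeland score.

Elmhurst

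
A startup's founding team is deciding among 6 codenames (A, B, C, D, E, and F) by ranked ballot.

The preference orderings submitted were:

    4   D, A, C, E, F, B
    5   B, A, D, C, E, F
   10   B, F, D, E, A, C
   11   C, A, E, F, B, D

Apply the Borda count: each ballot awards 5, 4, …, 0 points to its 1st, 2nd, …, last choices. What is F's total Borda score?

Borda scores:
  A: 4·4 + 5·4 + 10·1 + 11·4 = 90
  B: 4·0 + 5·5 + 10·5 + 11·1 = 86
  C: 4·3 + 5·2 + 10·0 + 11·5 = 77
  D: 4·5 + 5·3 + 10·3 + 11·0 = 65
  E: 4·2 + 5·1 + 10·2 + 11·3 = 66
  F: 4·1 + 5·0 + 10·4 + 11·2 = 66

66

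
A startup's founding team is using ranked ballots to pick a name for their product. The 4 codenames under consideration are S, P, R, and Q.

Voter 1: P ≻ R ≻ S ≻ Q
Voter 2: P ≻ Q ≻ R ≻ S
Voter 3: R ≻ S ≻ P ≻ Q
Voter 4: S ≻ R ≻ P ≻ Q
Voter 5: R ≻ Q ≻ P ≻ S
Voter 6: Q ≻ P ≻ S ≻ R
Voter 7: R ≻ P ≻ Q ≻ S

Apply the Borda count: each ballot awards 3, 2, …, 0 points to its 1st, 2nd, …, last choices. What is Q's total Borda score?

Borda scores:
  S: 1 + 0 + 2 + 3 + 0 + 1 + 0 = 7
  P: 3 + 3 + 1 + 1 + 1 + 2 + 2 = 13
  R: 2 + 1 + 3 + 2 + 3 + 0 + 3 = 14
  Q: 0 + 2 + 0 + 0 + 2 + 3 + 1 = 8

8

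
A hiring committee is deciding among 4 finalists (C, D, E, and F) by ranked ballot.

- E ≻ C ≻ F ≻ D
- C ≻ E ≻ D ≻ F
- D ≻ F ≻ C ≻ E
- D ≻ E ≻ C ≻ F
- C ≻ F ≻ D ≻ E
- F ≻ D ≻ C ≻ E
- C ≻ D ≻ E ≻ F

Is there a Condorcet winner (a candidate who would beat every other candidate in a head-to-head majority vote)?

Head-to-head results (7 voters total):
C vs D: C wins 4–3.
C vs E: C wins 5–2.
C vs F: C wins 5–2.
D vs E: D wins 5–2.
D vs F: D wins 4–3.
E vs F: E wins 4–3.
C beats each rival — D (4–3), E (5–2), F (5–2) — so C is the Condorcet winner.

Yes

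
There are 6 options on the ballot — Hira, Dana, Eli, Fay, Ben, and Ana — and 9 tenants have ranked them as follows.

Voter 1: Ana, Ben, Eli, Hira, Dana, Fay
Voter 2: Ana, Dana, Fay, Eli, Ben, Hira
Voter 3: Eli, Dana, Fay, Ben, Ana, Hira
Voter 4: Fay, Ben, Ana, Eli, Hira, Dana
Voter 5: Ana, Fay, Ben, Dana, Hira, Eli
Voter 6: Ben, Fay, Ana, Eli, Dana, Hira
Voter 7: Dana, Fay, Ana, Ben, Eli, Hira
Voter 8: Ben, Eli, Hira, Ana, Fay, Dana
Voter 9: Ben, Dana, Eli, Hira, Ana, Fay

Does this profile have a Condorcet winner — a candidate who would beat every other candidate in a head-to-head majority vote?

No

Head-to-head results (9 voters total):
Hira vs Dana: Dana wins 6–3.
Hira vs Eli: Eli wins 8–1.
Hira vs Fay: Fay wins 6–3.
Hira vs Ben: Ben wins 9–0.
Hira vs Ana: Ana wins 7–2.
Dana vs Eli: Eli wins 5–4.
Dana vs Fay: Dana wins 5–4.
Dana vs Ben: Ben wins 6–3.
Dana vs Ana: Ana wins 6–3.
Eli vs Fay: Fay wins 5–4.
Eli vs Ben: Ben wins 7–2.
Eli vs Ana: Ana wins 6–3.
Fay vs Ben: Fay wins 5–4.
Fay vs Ana: Ana wins 5–4.
Ben vs Ana: Ben wins 5–4.
No candidate beats all others: Dana beats Fay beats Eli beats Dana, a majority cycle.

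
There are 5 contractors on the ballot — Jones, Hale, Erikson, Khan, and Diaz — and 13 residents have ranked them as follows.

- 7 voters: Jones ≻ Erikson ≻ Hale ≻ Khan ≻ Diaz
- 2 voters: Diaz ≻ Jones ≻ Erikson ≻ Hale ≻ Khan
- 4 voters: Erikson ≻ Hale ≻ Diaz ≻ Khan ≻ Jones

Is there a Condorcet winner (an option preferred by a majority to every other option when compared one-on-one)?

Head-to-head results (13 voters total):
Jones vs Hale: Jones wins 9–4.
Jones vs Erikson: Jones wins 9–4.
Jones vs Khan: Jones wins 9–4.
Jones vs Diaz: Jones wins 7–6.
Hale vs Erikson: Erikson wins 13–0.
Hale vs Khan: Hale wins 13–0.
Hale vs Diaz: Hale wins 11–2.
Erikson vs Khan: Erikson wins 13–0.
Erikson vs Diaz: Erikson wins 11–2.
Khan vs Diaz: Khan wins 7–6.
Jones beats each rival — Hale (9–4), Erikson (9–4), Khan (9–4), Diaz (7–6) — so Jones is the Condorcet winner.

Yes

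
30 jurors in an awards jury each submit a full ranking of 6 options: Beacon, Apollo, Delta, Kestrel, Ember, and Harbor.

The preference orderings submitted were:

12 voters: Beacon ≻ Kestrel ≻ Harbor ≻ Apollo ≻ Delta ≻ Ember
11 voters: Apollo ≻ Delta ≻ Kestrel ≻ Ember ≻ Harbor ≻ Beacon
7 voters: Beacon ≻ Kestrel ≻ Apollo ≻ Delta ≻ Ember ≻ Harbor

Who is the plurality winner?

Beacon

First-place vote totals:
  Beacon: 19
  Apollo: 11
  Delta: 0
  Kestrel: 0
  Ember: 0
  Harbor: 0
Beacon has the most first-place votes.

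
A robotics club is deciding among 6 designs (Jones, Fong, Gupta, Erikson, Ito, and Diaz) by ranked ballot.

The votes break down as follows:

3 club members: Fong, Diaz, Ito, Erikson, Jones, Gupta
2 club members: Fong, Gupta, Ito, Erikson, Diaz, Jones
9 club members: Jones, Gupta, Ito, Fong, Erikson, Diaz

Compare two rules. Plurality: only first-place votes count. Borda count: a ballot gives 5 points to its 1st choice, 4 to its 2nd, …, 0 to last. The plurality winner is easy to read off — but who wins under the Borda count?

Plurality first-place counts: Jones 9, Fong 5, Gupta 0, Erikson 0, Ito 0, Diaz 0 → Jones.
Borda totals: Jones 48, Fong 43, Gupta 44, Erikson 19, Ito 42, Diaz 14 → Jones.

Jones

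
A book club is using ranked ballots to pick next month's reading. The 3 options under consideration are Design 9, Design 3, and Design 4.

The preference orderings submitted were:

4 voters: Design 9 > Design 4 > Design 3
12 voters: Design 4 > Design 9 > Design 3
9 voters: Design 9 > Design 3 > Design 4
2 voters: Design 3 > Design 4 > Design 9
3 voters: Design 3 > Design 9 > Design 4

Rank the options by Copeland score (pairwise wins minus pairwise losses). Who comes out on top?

Pairwise results:
  Design 9 vs Design 3: Design 9 wins 25–5.
  Design 9 vs Design 4: Design 9 wins 16–14.
  Design 3 vs Design 4: Design 4 wins 16–14.
Copeland scores (wins − losses):
  Design 9: 2 − 0 = 2
  Design 3: 0 − 2 = -2
  Design 4: 1 − 1 = 0
Design 9 has the best Copeland score.

Design 9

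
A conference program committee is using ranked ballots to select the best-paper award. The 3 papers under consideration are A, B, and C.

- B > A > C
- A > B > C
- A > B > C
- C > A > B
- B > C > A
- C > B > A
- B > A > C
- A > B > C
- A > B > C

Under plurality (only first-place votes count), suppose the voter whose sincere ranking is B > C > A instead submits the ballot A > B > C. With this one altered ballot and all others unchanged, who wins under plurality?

A

First-place totals with the altered ballot: A 5, B 2, C 2.
The winner is unchanged: still A.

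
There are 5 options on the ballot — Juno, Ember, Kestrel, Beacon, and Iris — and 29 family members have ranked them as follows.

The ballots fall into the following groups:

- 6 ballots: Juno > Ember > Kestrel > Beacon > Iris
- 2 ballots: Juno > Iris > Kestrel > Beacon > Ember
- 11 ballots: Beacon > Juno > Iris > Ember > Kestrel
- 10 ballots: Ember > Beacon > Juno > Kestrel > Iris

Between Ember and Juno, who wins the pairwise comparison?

Ballots ranking Ember above Juno: 10.
Ballots ranking Juno above Ember: 6+2+11 = 19.
Juno wins the head-to-head, 19–10.

Juno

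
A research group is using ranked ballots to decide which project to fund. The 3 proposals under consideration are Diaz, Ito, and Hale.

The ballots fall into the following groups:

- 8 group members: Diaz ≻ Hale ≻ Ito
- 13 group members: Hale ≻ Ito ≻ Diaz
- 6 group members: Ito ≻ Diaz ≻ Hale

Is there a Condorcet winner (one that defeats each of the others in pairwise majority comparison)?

Head-to-head results (27 voters total):
Diaz vs Ito: Ito wins 19–8.
Diaz vs Hale: Diaz wins 14–13.
Ito vs Hale: Hale wins 21–6.
No candidate beats all others: Diaz beats Hale beats Ito beats Diaz, a majority cycle.

No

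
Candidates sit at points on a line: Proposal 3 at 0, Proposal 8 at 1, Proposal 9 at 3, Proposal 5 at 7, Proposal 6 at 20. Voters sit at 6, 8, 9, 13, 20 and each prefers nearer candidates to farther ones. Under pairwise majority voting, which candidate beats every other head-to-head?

Proposal 5

With single-peaked preferences on a line, the Condorcet winner is the candidate closest to the median voter.
The median voter (position 9) is closest to Proposal 5 at 7.
Check: Proposal 5 vs Proposal 8 — voters closer to Proposal 5: 5 of 5.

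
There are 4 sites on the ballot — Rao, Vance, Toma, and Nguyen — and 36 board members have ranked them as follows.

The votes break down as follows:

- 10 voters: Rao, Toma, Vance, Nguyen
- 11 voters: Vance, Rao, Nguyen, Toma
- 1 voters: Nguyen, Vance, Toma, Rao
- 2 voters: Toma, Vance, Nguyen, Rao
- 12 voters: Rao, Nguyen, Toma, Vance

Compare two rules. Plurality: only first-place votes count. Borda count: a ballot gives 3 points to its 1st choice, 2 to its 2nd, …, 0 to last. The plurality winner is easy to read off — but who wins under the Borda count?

Plurality first-place counts: Rao 22, Vance 11, Toma 2, Nguyen 1 → Rao.
Borda totals: Rao 88, Vance 49, Toma 39, Nguyen 40 → Rao.

Rao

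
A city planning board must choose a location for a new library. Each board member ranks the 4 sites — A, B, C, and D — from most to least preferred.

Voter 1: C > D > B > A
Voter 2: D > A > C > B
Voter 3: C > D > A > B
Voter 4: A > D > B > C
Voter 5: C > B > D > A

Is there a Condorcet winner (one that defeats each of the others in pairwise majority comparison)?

Yes

Head-to-head results (5 voters total):
A vs B: A wins 3–2.
A vs C: C wins 3–2.
A vs D: D wins 4–1.
B vs C: C wins 4–1.
B vs D: D wins 4–1.
C vs D: C wins 3–2.
C beats each rival — A (3–2), B (4–1), D (3–2) — so C is the Condorcet winner.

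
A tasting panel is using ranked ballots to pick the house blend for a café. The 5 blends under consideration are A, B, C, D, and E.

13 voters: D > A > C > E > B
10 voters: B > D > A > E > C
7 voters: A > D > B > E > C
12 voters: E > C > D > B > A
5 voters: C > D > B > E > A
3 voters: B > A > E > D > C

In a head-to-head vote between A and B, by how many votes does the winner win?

Ballots ranking A above B: 13+7 = 20.
Ballots ranking B above A: 10+12+5+3 = 30.
B wins 30–20, a margin of 10.

10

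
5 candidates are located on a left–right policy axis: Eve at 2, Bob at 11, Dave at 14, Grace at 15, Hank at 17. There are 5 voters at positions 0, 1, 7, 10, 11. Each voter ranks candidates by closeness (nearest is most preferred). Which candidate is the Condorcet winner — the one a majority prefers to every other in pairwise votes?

Bob

With single-peaked preferences on a line, the Condorcet winner is the candidate closest to the median voter.
The median voter (position 7) is closest to Bob at 11.
Check: Bob vs Eve — voters closer to Bob: 3 of 5.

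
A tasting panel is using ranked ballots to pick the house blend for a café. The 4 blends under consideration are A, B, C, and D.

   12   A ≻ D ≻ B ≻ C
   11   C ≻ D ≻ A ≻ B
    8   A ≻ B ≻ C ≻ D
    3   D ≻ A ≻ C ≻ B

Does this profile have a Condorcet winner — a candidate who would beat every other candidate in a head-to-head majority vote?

Head-to-head results (34 voters total):
A vs B: A wins 34–0.
A vs C: A wins 23–11.
A vs D: A wins 20–14.
B vs C: B wins 20–14.
B vs D: D wins 26–8.
C vs D: C wins 19–15.
A beats each rival — B (34–0), C (23–11), D (20–14) — so A is the Condorcet winner.

Yes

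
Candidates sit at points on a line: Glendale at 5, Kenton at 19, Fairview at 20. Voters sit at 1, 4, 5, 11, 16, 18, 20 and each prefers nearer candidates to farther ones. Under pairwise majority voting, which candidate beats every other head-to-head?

With single-peaked preferences on a line, the Condorcet winner is the candidate closest to the median voter.
The median voter (position 11) is closest to Glendale at 5.
Check: Glendale vs Kenton — voters closer to Glendale: 4 of 7.

Glendale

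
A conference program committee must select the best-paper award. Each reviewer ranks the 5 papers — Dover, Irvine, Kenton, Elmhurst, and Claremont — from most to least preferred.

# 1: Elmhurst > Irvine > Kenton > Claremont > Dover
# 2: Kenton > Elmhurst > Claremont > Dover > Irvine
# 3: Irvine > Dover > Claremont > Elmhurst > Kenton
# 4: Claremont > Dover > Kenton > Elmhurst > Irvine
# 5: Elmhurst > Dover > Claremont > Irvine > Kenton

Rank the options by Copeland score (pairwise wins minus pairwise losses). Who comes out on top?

Pairwise results:
  Dover vs Irvine: Dover wins 3–2.
  Dover vs Kenton: Dover wins 3–2.
  Dover vs Elmhurst: Elmhurst wins 3–2.
  Dover vs Claremont: Claremont wins 3–2.
  Irvine vs Kenton: Irvine wins 3–2.
  Irvine vs Elmhurst: Elmhurst wins 4–1.
  Irvine vs Claremont: Claremont wins 3–2.
  Kenton vs Elmhurst: Elmhurst wins 3–2.
  Kenton vs Claremont: Claremont wins 3–2.
  Elmhurst vs Claremont: Elmhurst wins 3–2.
Copeland scores (wins − losses):
  Dover: 2 − 2 = 0
  Irvine: 1 − 3 = -2
  Kenton: 0 − 4 = -4
  Elmhurst: 4 − 0 = 4
  Claremont: 3 − 1 = 2
Elmhurst has the best Copeland score.

Elmhurst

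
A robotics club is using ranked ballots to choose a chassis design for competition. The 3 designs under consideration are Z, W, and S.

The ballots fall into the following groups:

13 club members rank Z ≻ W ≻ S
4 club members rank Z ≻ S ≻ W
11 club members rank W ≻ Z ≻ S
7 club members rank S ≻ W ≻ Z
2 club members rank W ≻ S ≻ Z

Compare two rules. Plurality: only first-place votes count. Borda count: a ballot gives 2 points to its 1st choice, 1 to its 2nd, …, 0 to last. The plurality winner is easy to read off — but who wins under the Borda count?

W

Plurality first-place counts: Z 17, W 13, S 7 → Z.
Borda totals: Z 45, W 46, S 20 → W.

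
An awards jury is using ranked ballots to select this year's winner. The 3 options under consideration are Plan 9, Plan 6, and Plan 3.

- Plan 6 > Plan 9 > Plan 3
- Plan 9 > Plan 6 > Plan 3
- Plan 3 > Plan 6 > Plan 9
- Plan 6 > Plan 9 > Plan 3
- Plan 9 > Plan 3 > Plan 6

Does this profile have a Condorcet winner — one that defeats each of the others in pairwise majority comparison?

Head-to-head results (5 voters total):
Plan 9 vs Plan 6: Plan 6 wins 3–2.
Plan 9 vs Plan 3: Plan 9 wins 4–1.
Plan 6 vs Plan 3: Plan 6 wins 3–2.
Plan 6 beats each rival — Plan 9 (3–2), Plan 3 (3–2) — so Plan 6 is the Condorcet winner.

Yes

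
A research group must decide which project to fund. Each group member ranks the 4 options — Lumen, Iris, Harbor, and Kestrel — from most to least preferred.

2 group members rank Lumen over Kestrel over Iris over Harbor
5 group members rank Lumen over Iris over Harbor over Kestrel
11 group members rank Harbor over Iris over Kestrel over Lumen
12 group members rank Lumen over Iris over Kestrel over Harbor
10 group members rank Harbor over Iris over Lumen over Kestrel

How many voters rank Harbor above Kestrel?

26

Ballots ranking Harbor above Kestrel: 5+11+10 = 26.
Ballots ranking Kestrel above Harbor: 2+12 = 14.
So 26 of 40 voters prefer Harbor to Kestrel.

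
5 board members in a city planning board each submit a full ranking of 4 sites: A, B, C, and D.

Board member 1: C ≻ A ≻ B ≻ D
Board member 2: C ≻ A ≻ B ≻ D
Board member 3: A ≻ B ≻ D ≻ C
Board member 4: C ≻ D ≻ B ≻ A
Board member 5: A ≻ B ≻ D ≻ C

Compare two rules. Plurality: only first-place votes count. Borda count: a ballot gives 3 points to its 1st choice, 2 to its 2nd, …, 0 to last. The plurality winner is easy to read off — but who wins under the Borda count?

Plurality first-place counts: A 2, B 0, C 3, D 0 → C.
Borda totals: A 10, B 7, C 9, D 4 → A.

A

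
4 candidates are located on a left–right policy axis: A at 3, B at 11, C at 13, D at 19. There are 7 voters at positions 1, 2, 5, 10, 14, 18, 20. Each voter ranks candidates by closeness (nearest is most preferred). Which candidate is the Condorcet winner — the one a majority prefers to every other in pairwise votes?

With single-peaked preferences on a line, the Condorcet winner is the candidate closest to the median voter.
The median voter (position 10) is closest to B at 11.
Check: B vs A — voters closer to B: 4 of 7.

B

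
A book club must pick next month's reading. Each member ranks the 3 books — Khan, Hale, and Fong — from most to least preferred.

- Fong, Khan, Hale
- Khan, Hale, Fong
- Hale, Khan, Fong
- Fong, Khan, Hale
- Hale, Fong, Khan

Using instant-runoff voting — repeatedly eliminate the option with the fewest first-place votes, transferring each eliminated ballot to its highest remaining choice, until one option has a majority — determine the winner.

Round 1: Hale 2, Fong 2, Khan 1. Khan has the fewest and is eliminated.
Round 2: Hale 3, Fong 2. Hale has a majority.

Hale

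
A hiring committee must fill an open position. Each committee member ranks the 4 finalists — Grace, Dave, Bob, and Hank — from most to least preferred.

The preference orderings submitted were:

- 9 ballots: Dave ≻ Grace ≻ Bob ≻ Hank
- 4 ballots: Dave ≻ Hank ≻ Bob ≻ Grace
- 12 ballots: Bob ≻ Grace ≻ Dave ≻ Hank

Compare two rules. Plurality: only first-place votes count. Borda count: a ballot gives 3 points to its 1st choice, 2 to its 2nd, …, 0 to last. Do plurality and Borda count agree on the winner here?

Yes

Plurality first-place counts: Grace 0, Dave 13, Bob 12, Hank 0 → Dave.
Borda totals: Grace 42, Dave 51, Bob 49, Hank 8 → Dave.
The two rules agree on Dave.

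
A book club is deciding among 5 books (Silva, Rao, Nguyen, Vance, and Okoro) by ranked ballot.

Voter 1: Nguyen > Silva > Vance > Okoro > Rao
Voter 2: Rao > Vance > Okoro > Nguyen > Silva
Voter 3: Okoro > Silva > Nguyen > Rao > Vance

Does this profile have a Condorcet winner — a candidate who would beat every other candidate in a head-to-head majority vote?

No

Head-to-head results (3 voters total):
Silva vs Rao: Silva wins 2–1.
Silva vs Nguyen: Nguyen wins 2–1.
Silva vs Vance: Silva wins 2–1.
Silva vs Okoro: Okoro wins 2–1.
Rao vs Nguyen: Nguyen wins 2–1.
Rao vs Vance: Rao wins 2–1.
Rao vs Okoro: Okoro wins 2–1.
Nguyen vs Vance: Nguyen wins 2–1.
Nguyen vs Okoro: Okoro wins 2–1.
Vance vs Okoro: Vance wins 2–1.
No candidate beats all others: Silva beats Vance beats Okoro beats Silva, a majority cycle.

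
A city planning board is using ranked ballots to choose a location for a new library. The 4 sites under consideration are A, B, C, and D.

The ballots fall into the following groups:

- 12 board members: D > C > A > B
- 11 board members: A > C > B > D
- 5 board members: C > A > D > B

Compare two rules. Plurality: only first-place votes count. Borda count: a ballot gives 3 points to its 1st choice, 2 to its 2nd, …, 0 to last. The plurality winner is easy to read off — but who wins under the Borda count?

Plurality first-place counts: A 11, B 0, C 5, D 12 → D.
Borda totals: A 55, B 11, C 61, D 41 → C.

C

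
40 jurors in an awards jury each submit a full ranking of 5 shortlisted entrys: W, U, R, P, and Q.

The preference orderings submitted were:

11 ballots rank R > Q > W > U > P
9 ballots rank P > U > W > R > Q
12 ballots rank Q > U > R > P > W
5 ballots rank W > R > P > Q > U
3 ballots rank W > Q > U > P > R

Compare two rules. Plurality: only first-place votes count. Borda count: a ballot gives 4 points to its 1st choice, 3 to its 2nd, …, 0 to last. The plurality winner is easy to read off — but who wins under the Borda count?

Q

Plurality first-place counts: W 8, U 0, R 11, P 9, Q 12 → Q.
Borda totals: W 72, U 80, R 92, P 61, Q 95 → Q.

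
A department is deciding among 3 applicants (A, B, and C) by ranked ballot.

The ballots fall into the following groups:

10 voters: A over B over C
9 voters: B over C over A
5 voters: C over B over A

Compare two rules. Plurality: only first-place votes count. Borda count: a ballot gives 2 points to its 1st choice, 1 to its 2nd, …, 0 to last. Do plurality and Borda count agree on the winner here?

Plurality first-place counts: A 10, B 9, C 5 → A.
Borda totals: A 20, B 33, C 19 → B.
The two rules disagree: plurality picks A, Borda picks B.

No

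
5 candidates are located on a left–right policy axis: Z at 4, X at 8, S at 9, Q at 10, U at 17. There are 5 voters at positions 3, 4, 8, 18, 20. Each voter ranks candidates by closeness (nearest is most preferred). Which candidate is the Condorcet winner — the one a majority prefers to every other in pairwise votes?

With single-peaked preferences on a line, the Condorcet winner is the candidate closest to the median voter.
The median voter (position 8) is closest to X at 8.
Check: X vs Q — voters closer to X: 3 of 5.

X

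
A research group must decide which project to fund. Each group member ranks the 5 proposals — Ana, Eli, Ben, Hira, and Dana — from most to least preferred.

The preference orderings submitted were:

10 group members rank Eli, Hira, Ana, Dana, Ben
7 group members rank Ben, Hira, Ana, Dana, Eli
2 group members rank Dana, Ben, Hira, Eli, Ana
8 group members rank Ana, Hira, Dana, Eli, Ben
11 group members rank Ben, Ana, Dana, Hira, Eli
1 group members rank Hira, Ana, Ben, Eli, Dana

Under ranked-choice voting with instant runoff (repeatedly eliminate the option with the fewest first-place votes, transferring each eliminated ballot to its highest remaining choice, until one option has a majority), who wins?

Round 1: Ben 18, Eli 10, Ana 8, Dana 2, Hira 1. Hira has the fewest and is eliminated.
Round 2: Ben 18, Eli 10, Ana 9, Dana 2. Dana has the fewest and is eliminated.
Round 3: Ben 20, Eli 10, Ana 9. Ben has a majority.

Ben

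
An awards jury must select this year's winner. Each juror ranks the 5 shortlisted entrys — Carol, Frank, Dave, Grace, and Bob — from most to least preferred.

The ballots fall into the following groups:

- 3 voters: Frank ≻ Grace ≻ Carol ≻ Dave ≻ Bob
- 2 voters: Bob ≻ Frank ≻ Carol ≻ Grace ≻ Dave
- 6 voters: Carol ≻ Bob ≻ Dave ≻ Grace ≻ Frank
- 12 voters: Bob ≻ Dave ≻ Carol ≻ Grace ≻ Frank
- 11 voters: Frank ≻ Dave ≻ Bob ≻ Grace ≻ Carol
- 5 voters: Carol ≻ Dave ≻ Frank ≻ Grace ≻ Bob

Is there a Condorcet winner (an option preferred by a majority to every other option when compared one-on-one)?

Yes

Head-to-head results (39 voters total):
Carol vs Frank: Carol wins 23–16.
Carol vs Dave: Dave wins 23–16.
Carol vs Grace: Carol wins 25–14.
Carol vs Bob: Bob wins 25–14.
Frank vs Dave: Dave wins 23–16.
Frank vs Grace: Frank wins 21–18.
Frank vs Bob: Bob wins 20–19.
Dave vs Grace: Dave wins 34–5.
Dave vs Bob: Bob wins 20–19.
Grace vs Bob: Bob wins 31–8.
Bob beats each rival — Carol (25–14), Frank (20–19), Dave (20–19), Grace (31–8) — so Bob is the Condorcet winner.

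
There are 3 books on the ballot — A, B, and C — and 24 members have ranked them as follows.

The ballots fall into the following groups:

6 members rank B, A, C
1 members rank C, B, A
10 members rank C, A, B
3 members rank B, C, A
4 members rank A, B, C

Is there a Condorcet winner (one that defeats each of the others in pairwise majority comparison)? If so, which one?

No Condorcet winner

Head-to-head results (24 voters total):
A vs B: A wins 14–10.
A vs C: C wins 14–10.
B vs C: B wins 13–11.
No candidate beats all others: A beats B beats C beats A, a majority cycle.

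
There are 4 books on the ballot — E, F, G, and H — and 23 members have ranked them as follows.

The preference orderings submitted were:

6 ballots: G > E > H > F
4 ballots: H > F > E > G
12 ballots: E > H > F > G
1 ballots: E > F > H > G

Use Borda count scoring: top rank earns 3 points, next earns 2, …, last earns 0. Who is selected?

E

Borda scores:
  E: 6·2 + 4·1 + 12·3 + 3 = 55
  F: 6·0 + 4·2 + 12·1 + 2 = 22
  G: 6·3 + 4·0 + 12·0 + 0 = 18
  H: 6·1 + 4·3 + 12·2 + 1 = 43
E has the highest total.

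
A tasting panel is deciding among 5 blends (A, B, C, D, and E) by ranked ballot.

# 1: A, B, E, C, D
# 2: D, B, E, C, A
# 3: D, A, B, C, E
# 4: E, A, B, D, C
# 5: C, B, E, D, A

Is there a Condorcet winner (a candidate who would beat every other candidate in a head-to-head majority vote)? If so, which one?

Head-to-head results (5 voters total):
A vs B: A wins 3–2.
A vs C: A wins 3–2.
A vs D: D wins 3–2.
A vs E: E wins 3–2.
B vs C: B wins 4–1.
B vs D: B wins 3–2.
B vs E: B wins 4–1.
C vs D: D wins 3–2.
C vs E: E wins 3–2.
D vs E: E wins 3–2.
No candidate beats all others: A beats B beats D beats A, a majority cycle.

There is no Condorcet winner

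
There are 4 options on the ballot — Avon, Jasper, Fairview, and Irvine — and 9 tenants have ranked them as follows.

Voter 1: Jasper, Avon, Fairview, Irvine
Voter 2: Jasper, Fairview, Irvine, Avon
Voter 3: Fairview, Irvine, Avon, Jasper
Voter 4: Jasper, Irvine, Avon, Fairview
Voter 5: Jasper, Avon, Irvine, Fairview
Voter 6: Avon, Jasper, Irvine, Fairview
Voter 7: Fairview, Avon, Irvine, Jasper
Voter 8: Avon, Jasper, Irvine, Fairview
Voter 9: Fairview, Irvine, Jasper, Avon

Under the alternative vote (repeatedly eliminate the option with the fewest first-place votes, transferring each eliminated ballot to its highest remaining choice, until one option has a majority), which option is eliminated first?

Round 1: Jasper 4, Fairview 3, Avon 2, Irvine 0. Irvine has the fewest and is eliminated.
Round 2: Jasper 4, Fairview 3, Avon 2. Avon has the fewest and is eliminated.
Round 3: Jasper 6, Fairview 3. Jasper has a majority.

Irvine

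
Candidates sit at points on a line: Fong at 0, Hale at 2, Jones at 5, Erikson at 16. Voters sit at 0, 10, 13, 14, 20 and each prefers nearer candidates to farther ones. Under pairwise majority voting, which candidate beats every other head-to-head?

Erikson

With single-peaked preferences on a line, the Condorcet winner is the candidate closest to the median voter.
The median voter (position 13) is closest to Erikson at 16.
Check: Erikson vs Jones — voters closer to Erikson: 3 of 5.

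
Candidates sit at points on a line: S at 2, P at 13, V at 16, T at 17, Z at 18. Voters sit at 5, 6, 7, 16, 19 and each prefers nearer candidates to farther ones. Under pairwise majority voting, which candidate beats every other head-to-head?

S

With single-peaked preferences on a line, the Condorcet winner is the candidate closest to the median voter.
The median voter (position 7) is closest to S at 2.
Check: S vs T — voters closer to S: 3 of 5.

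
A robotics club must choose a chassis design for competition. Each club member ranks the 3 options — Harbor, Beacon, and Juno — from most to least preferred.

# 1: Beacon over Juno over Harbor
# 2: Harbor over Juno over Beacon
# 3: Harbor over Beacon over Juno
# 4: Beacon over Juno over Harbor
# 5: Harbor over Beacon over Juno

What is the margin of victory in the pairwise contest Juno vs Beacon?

3

Ballots ranking Juno above Beacon: 1.
Ballots ranking Beacon above Juno: 4.
Beacon wins 4–1, a margin of 3.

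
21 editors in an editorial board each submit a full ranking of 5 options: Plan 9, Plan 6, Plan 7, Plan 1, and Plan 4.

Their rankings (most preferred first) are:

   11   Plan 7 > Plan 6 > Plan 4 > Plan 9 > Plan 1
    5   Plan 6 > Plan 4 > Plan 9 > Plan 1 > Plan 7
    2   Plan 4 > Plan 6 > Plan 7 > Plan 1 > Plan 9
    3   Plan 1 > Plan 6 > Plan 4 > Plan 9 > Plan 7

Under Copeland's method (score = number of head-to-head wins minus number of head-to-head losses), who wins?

Plan 7

Pairwise results:
  Plan 9 vs Plan 6: Plan 6 wins 21–0.
  Plan 9 vs Plan 7: Plan 7 wins 13–8.
  Plan 9 vs Plan 1: Plan 9 wins 16–5.
  Plan 9 vs Plan 4: Plan 4 wins 21–0.
  Plan 6 vs Plan 7: Plan 7 wins 11–10.
  Plan 6 vs Plan 1: Plan 6 wins 18–3.
  Plan 6 vs Plan 4: Plan 6 wins 19–2.
  Plan 7 vs Plan 1: Plan 7 wins 13–8.
  Plan 7 vs Plan 4: Plan 7 wins 11–10.
  Plan 1 vs Plan 4: Plan 4 wins 18–3.
Copeland scores (wins − losses):
  Plan 9: 1 − 3 = -2
  Plan 6: 3 − 1 = 2
  Plan 7: 4 − 0 = 4
  Plan 1: 0 − 4 = -4
  Plan 4: 2 − 2 = 0
Plan 7 has the best Copeland score.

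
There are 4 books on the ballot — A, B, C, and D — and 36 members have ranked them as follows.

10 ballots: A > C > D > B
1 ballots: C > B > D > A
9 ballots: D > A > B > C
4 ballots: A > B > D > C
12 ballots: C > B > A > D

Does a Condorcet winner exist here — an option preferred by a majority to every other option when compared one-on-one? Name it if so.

Head-to-head results (36 voters total):
A vs B: A wins 23–13.
A vs C: A wins 23–13.
A vs D: A wins 26–10.
B vs C: C wins 23–13.
B vs D: D wins 19–17.
C vs D: C wins 23–13.
A beats each rival — B (23–13), C (23–13), D (26–10) — so A is the Condorcet winner.

A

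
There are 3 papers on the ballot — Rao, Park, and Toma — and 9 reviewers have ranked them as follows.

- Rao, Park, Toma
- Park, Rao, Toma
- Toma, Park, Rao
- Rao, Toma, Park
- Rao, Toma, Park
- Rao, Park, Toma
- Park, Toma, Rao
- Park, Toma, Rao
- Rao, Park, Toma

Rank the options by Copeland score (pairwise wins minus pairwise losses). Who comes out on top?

Rao

Pairwise results:
  Rao vs Park: Rao wins 5–4.
  Rao vs Toma: Rao wins 6–3.
  Park vs Toma: Park wins 6–3.
Copeland scores (wins − losses):
  Rao: 2 − 0 = 2
  Park: 1 − 1 = 0
  Toma: 0 − 2 = -2
Rao has the best Copeland score.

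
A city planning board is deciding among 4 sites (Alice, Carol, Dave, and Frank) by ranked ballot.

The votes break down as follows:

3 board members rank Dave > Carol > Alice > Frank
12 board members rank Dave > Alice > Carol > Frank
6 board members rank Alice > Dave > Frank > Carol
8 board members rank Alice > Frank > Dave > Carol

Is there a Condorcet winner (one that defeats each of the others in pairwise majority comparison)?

Yes

Head-to-head results (29 voters total):
Alice vs Carol: Alice wins 26–3.
Alice vs Dave: Dave wins 15–14.
Alice vs Frank: Alice wins 29–0.
Carol vs Dave: Dave wins 29–0.
Carol vs Frank: Carol wins 15–14.
Dave vs Frank: Dave wins 21–8.
Dave beats each rival — Alice (15–14), Carol (29–0), Frank (21–8) — so Dave is the Condorcet winner.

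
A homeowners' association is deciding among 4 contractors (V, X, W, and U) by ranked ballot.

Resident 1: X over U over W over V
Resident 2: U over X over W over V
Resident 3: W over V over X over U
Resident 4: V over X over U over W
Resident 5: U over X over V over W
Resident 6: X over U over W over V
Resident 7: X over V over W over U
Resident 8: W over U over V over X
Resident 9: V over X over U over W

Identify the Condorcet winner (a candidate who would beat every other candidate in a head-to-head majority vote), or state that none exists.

X

Head-to-head results (9 voters total):
V vs X: X wins 5–4.
V vs W: W wins 5–4.
V vs U: U wins 5–4.
X vs W: X wins 7–2.
X vs U: X wins 6–3.
W vs U: U wins 6–3.
X beats each rival — V (5–4), W (7–2), U (6–3) — so X is the Condorcet winner.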